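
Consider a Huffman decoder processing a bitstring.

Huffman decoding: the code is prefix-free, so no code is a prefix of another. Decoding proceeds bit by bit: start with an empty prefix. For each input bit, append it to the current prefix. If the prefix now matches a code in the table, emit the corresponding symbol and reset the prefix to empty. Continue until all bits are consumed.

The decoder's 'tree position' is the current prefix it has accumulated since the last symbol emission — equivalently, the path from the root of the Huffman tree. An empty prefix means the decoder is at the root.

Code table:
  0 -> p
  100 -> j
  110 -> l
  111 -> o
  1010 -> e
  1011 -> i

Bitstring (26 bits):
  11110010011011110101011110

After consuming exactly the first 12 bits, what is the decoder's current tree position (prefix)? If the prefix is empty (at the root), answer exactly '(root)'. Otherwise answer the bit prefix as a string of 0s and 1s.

Bit 0: prefix='1' (no match yet)
Bit 1: prefix='11' (no match yet)
Bit 2: prefix='111' -> emit 'o', reset
Bit 3: prefix='1' (no match yet)
Bit 4: prefix='10' (no match yet)
Bit 5: prefix='100' -> emit 'j', reset
Bit 6: prefix='1' (no match yet)
Bit 7: prefix='10' (no match yet)
Bit 8: prefix='100' -> emit 'j', reset
Bit 9: prefix='1' (no match yet)
Bit 10: prefix='11' (no match yet)
Bit 11: prefix='110' -> emit 'l', reset

Answer: (root)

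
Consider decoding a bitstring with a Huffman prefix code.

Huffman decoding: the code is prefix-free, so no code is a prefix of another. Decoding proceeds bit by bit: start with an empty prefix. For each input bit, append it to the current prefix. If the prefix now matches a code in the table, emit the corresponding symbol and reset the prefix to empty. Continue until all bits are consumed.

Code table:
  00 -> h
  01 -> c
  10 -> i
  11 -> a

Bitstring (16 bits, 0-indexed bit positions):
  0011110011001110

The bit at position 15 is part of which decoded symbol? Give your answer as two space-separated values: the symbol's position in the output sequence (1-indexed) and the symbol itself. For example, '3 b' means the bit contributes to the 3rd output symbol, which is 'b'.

Bit 0: prefix='0' (no match yet)
Bit 1: prefix='00' -> emit 'h', reset
Bit 2: prefix='1' (no match yet)
Bit 3: prefix='11' -> emit 'a', reset
Bit 4: prefix='1' (no match yet)
Bit 5: prefix='11' -> emit 'a', reset
Bit 6: prefix='0' (no match yet)
Bit 7: prefix='00' -> emit 'h', reset
Bit 8: prefix='1' (no match yet)
Bit 9: prefix='11' -> emit 'a', reset
Bit 10: prefix='0' (no match yet)
Bit 11: prefix='00' -> emit 'h', reset
Bit 12: prefix='1' (no match yet)
Bit 13: prefix='11' -> emit 'a', reset
Bit 14: prefix='1' (no match yet)
Bit 15: prefix='10' -> emit 'i', reset

Answer: 8 i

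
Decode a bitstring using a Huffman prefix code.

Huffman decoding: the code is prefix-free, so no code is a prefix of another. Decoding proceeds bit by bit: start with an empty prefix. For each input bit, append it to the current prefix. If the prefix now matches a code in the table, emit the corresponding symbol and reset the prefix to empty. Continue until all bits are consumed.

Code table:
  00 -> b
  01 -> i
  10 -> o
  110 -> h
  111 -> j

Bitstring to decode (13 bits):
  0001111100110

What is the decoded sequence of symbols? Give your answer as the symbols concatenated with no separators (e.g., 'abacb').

Bit 0: prefix='0' (no match yet)
Bit 1: prefix='00' -> emit 'b', reset
Bit 2: prefix='0' (no match yet)
Bit 3: prefix='01' -> emit 'i', reset
Bit 4: prefix='1' (no match yet)
Bit 5: prefix='11' (no match yet)
Bit 6: prefix='111' -> emit 'j', reset
Bit 7: prefix='1' (no match yet)
Bit 8: prefix='10' -> emit 'o', reset
Bit 9: prefix='0' (no match yet)
Bit 10: prefix='01' -> emit 'i', reset
Bit 11: prefix='1' (no match yet)
Bit 12: prefix='10' -> emit 'o', reset

Answer: bijoio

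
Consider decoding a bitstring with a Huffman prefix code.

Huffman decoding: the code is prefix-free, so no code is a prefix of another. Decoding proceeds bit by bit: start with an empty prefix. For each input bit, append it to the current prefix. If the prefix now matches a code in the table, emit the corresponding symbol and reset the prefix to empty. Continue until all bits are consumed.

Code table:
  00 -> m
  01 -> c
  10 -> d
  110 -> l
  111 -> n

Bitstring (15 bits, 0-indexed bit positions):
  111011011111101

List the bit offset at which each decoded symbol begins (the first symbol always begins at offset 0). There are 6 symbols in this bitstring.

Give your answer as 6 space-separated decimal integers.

Answer: 0 3 5 7 10 13

Derivation:
Bit 0: prefix='1' (no match yet)
Bit 1: prefix='11' (no match yet)
Bit 2: prefix='111' -> emit 'n', reset
Bit 3: prefix='0' (no match yet)
Bit 4: prefix='01' -> emit 'c', reset
Bit 5: prefix='1' (no match yet)
Bit 6: prefix='10' -> emit 'd', reset
Bit 7: prefix='1' (no match yet)
Bit 8: prefix='11' (no match yet)
Bit 9: prefix='111' -> emit 'n', reset
Bit 10: prefix='1' (no match yet)
Bit 11: prefix='11' (no match yet)
Bit 12: prefix='111' -> emit 'n', reset
Bit 13: prefix='0' (no match yet)
Bit 14: prefix='01' -> emit 'c', reset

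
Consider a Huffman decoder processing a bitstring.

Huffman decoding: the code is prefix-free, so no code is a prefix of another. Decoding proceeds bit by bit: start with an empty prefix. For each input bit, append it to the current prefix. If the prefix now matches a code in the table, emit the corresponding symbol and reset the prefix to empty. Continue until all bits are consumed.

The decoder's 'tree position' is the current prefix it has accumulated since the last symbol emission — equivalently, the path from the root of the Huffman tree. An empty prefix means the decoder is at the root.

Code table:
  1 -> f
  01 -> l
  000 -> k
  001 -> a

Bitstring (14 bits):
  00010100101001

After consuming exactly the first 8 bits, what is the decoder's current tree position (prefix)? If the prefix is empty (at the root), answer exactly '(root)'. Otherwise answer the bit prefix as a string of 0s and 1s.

Answer: 00

Derivation:
Bit 0: prefix='0' (no match yet)
Bit 1: prefix='00' (no match yet)
Bit 2: prefix='000' -> emit 'k', reset
Bit 3: prefix='1' -> emit 'f', reset
Bit 4: prefix='0' (no match yet)
Bit 5: prefix='01' -> emit 'l', reset
Bit 6: prefix='0' (no match yet)
Bit 7: prefix='00' (no match yet)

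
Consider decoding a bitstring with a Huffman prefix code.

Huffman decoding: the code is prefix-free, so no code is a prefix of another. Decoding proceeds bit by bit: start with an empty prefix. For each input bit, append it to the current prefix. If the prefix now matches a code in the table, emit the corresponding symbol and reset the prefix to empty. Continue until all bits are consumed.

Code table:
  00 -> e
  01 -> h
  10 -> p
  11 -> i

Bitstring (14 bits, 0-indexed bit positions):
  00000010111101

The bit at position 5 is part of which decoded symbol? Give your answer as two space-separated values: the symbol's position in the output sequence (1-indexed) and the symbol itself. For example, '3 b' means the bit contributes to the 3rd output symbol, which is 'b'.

Bit 0: prefix='0' (no match yet)
Bit 1: prefix='00' -> emit 'e', reset
Bit 2: prefix='0' (no match yet)
Bit 3: prefix='00' -> emit 'e', reset
Bit 4: prefix='0' (no match yet)
Bit 5: prefix='00' -> emit 'e', reset
Bit 6: prefix='1' (no match yet)
Bit 7: prefix='10' -> emit 'p', reset
Bit 8: prefix='1' (no match yet)
Bit 9: prefix='11' -> emit 'i', reset

Answer: 3 e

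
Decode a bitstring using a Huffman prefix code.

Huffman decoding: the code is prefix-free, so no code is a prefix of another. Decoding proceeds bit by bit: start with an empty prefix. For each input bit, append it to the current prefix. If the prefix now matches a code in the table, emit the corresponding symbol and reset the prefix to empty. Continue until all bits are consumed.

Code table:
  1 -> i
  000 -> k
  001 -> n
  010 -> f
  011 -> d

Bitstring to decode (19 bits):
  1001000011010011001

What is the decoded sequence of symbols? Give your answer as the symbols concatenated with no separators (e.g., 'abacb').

Answer: inkdfdn

Derivation:
Bit 0: prefix='1' -> emit 'i', reset
Bit 1: prefix='0' (no match yet)
Bit 2: prefix='00' (no match yet)
Bit 3: prefix='001' -> emit 'n', reset
Bit 4: prefix='0' (no match yet)
Bit 5: prefix='00' (no match yet)
Bit 6: prefix='000' -> emit 'k', reset
Bit 7: prefix='0' (no match yet)
Bit 8: prefix='01' (no match yet)
Bit 9: prefix='011' -> emit 'd', reset
Bit 10: prefix='0' (no match yet)
Bit 11: prefix='01' (no match yet)
Bit 12: prefix='010' -> emit 'f', reset
Bit 13: prefix='0' (no match yet)
Bit 14: prefix='01' (no match yet)
Bit 15: prefix='011' -> emit 'd', reset
Bit 16: prefix='0' (no match yet)
Bit 17: prefix='00' (no match yet)
Bit 18: prefix='001' -> emit 'n', reset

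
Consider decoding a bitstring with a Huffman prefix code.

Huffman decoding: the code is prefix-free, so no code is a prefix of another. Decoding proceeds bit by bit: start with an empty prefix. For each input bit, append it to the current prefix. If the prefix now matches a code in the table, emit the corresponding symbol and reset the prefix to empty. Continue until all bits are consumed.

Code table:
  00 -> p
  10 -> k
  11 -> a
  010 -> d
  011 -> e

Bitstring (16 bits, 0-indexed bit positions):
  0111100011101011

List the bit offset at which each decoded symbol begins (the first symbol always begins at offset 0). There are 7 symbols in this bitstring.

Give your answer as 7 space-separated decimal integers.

Answer: 0 3 5 7 10 12 14

Derivation:
Bit 0: prefix='0' (no match yet)
Bit 1: prefix='01' (no match yet)
Bit 2: prefix='011' -> emit 'e', reset
Bit 3: prefix='1' (no match yet)
Bit 4: prefix='11' -> emit 'a', reset
Bit 5: prefix='0' (no match yet)
Bit 6: prefix='00' -> emit 'p', reset
Bit 7: prefix='0' (no match yet)
Bit 8: prefix='01' (no match yet)
Bit 9: prefix='011' -> emit 'e', reset
Bit 10: prefix='1' (no match yet)
Bit 11: prefix='10' -> emit 'k', reset
Bit 12: prefix='1' (no match yet)
Bit 13: prefix='10' -> emit 'k', reset
Bit 14: prefix='1' (no match yet)
Bit 15: prefix='11' -> emit 'a', reset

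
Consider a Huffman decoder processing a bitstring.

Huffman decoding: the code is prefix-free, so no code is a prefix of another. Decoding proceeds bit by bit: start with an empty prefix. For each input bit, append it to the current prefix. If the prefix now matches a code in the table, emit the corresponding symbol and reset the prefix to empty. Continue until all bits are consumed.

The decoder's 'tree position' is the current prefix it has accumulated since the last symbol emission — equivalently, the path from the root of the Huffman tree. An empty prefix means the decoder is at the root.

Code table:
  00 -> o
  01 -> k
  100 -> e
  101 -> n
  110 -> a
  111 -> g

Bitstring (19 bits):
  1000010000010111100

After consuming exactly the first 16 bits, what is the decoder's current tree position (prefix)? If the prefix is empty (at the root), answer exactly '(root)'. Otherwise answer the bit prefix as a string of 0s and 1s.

Answer: 11

Derivation:
Bit 0: prefix='1' (no match yet)
Bit 1: prefix='10' (no match yet)
Bit 2: prefix='100' -> emit 'e', reset
Bit 3: prefix='0' (no match yet)
Bit 4: prefix='00' -> emit 'o', reset
Bit 5: prefix='1' (no match yet)
Bit 6: prefix='10' (no match yet)
Bit 7: prefix='100' -> emit 'e', reset
Bit 8: prefix='0' (no match yet)
Bit 9: prefix='00' -> emit 'o', reset
Bit 10: prefix='0' (no match yet)
Bit 11: prefix='01' -> emit 'k', reset
Bit 12: prefix='0' (no match yet)
Bit 13: prefix='01' -> emit 'k', reset
Bit 14: prefix='1' (no match yet)
Bit 15: prefix='11' (no match yet)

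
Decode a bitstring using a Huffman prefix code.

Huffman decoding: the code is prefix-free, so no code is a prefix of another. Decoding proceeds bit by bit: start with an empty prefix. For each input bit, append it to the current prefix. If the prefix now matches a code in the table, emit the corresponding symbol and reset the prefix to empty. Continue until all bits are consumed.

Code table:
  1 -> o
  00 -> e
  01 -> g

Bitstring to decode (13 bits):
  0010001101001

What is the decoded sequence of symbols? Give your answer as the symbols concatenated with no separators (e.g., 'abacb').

Bit 0: prefix='0' (no match yet)
Bit 1: prefix='00' -> emit 'e', reset
Bit 2: prefix='1' -> emit 'o', reset
Bit 3: prefix='0' (no match yet)
Bit 4: prefix='00' -> emit 'e', reset
Bit 5: prefix='0' (no match yet)
Bit 6: prefix='01' -> emit 'g', reset
Bit 7: prefix='1' -> emit 'o', reset
Bit 8: prefix='0' (no match yet)
Bit 9: prefix='01' -> emit 'g', reset
Bit 10: prefix='0' (no match yet)
Bit 11: prefix='00' -> emit 'e', reset
Bit 12: prefix='1' -> emit 'o', reset

Answer: eoegogeo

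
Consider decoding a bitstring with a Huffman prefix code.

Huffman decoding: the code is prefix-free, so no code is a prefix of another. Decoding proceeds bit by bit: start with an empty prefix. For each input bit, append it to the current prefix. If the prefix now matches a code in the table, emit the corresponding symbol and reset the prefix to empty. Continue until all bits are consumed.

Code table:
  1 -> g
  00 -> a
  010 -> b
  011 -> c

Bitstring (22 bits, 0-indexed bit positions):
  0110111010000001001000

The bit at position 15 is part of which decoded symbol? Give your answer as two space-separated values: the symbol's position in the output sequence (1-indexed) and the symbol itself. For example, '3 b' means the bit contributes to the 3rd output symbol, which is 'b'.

Answer: 7 b

Derivation:
Bit 0: prefix='0' (no match yet)
Bit 1: prefix='01' (no match yet)
Bit 2: prefix='011' -> emit 'c', reset
Bit 3: prefix='0' (no match yet)
Bit 4: prefix='01' (no match yet)
Bit 5: prefix='011' -> emit 'c', reset
Bit 6: prefix='1' -> emit 'g', reset
Bit 7: prefix='0' (no match yet)
Bit 8: prefix='01' (no match yet)
Bit 9: prefix='010' -> emit 'b', reset
Bit 10: prefix='0' (no match yet)
Bit 11: prefix='00' -> emit 'a', reset
Bit 12: prefix='0' (no match yet)
Bit 13: prefix='00' -> emit 'a', reset
Bit 14: prefix='0' (no match yet)
Bit 15: prefix='01' (no match yet)
Bit 16: prefix='010' -> emit 'b', reset
Bit 17: prefix='0' (no match yet)
Bit 18: prefix='01' (no match yet)
Bit 19: prefix='010' -> emit 'b', reset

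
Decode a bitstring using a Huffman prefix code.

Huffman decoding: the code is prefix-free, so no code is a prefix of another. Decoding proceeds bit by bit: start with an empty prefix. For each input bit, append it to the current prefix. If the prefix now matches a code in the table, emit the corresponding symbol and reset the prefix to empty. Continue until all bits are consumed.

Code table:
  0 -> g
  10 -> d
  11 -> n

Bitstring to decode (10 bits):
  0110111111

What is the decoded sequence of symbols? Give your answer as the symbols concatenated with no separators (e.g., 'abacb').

Answer: gngnnn

Derivation:
Bit 0: prefix='0' -> emit 'g', reset
Bit 1: prefix='1' (no match yet)
Bit 2: prefix='11' -> emit 'n', reset
Bit 3: prefix='0' -> emit 'g', reset
Bit 4: prefix='1' (no match yet)
Bit 5: prefix='11' -> emit 'n', reset
Bit 6: prefix='1' (no match yet)
Bit 7: prefix='11' -> emit 'n', reset
Bit 8: prefix='1' (no match yet)
Bit 9: prefix='11' -> emit 'n', reset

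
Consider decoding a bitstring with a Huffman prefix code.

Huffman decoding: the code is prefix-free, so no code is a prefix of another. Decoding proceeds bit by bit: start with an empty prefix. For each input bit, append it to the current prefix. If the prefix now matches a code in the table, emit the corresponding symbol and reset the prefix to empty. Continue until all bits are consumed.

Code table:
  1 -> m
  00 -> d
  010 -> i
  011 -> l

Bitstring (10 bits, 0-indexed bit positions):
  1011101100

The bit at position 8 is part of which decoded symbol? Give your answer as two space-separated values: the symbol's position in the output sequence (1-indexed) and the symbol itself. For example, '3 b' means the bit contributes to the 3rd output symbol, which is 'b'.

Bit 0: prefix='1' -> emit 'm', reset
Bit 1: prefix='0' (no match yet)
Bit 2: prefix='01' (no match yet)
Bit 3: prefix='011' -> emit 'l', reset
Bit 4: prefix='1' -> emit 'm', reset
Bit 5: prefix='0' (no match yet)
Bit 6: prefix='01' (no match yet)
Bit 7: prefix='011' -> emit 'l', reset
Bit 8: prefix='0' (no match yet)
Bit 9: prefix='00' -> emit 'd', reset

Answer: 5 d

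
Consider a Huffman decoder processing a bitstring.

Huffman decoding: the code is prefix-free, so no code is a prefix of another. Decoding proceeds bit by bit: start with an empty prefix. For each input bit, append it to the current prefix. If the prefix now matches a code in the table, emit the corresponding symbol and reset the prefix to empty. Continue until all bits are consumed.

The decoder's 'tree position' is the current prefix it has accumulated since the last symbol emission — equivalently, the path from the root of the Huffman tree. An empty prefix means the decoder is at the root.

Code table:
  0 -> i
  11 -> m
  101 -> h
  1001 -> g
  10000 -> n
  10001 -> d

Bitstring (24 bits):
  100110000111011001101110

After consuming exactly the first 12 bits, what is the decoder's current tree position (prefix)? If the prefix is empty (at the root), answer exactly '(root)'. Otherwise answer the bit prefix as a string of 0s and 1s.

Bit 0: prefix='1' (no match yet)
Bit 1: prefix='10' (no match yet)
Bit 2: prefix='100' (no match yet)
Bit 3: prefix='1001' -> emit 'g', reset
Bit 4: prefix='1' (no match yet)
Bit 5: prefix='10' (no match yet)
Bit 6: prefix='100' (no match yet)
Bit 7: prefix='1000' (no match yet)
Bit 8: prefix='10000' -> emit 'n', reset
Bit 9: prefix='1' (no match yet)
Bit 10: prefix='11' -> emit 'm', reset
Bit 11: prefix='1' (no match yet)

Answer: 1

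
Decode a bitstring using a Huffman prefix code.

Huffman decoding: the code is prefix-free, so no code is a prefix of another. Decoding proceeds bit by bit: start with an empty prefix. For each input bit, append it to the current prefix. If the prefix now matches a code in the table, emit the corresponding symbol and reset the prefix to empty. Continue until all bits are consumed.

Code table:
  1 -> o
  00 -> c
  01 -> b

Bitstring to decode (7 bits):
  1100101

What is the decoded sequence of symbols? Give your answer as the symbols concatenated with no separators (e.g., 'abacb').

Bit 0: prefix='1' -> emit 'o', reset
Bit 1: prefix='1' -> emit 'o', reset
Bit 2: prefix='0' (no match yet)
Bit 3: prefix='00' -> emit 'c', reset
Bit 4: prefix='1' -> emit 'o', reset
Bit 5: prefix='0' (no match yet)
Bit 6: prefix='01' -> emit 'b', reset

Answer: oocob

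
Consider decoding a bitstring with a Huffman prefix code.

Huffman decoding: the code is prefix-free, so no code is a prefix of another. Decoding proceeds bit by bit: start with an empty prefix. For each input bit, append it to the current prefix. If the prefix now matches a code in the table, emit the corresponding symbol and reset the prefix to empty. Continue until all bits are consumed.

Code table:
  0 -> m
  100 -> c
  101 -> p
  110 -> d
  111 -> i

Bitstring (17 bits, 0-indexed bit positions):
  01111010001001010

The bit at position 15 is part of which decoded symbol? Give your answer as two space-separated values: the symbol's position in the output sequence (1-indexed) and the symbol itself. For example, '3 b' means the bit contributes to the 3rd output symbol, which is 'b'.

Bit 0: prefix='0' -> emit 'm', reset
Bit 1: prefix='1' (no match yet)
Bit 2: prefix='11' (no match yet)
Bit 3: prefix='111' -> emit 'i', reset
Bit 4: prefix='1' (no match yet)
Bit 5: prefix='10' (no match yet)
Bit 6: prefix='101' -> emit 'p', reset
Bit 7: prefix='0' -> emit 'm', reset
Bit 8: prefix='0' -> emit 'm', reset
Bit 9: prefix='0' -> emit 'm', reset
Bit 10: prefix='1' (no match yet)
Bit 11: prefix='10' (no match yet)
Bit 12: prefix='100' -> emit 'c', reset
Bit 13: prefix='1' (no match yet)
Bit 14: prefix='10' (no match yet)
Bit 15: prefix='101' -> emit 'p', reset
Bit 16: prefix='0' -> emit 'm', reset

Answer: 8 p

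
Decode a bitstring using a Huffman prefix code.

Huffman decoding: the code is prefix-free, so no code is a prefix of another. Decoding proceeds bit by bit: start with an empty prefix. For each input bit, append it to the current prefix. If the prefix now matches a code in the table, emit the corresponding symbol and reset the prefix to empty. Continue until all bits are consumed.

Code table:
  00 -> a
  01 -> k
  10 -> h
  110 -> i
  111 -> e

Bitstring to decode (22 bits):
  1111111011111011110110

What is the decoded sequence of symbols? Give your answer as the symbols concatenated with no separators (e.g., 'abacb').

Answer: eeheiehi

Derivation:
Bit 0: prefix='1' (no match yet)
Bit 1: prefix='11' (no match yet)
Bit 2: prefix='111' -> emit 'e', reset
Bit 3: prefix='1' (no match yet)
Bit 4: prefix='11' (no match yet)
Bit 5: prefix='111' -> emit 'e', reset
Bit 6: prefix='1' (no match yet)
Bit 7: prefix='10' -> emit 'h', reset
Bit 8: prefix='1' (no match yet)
Bit 9: prefix='11' (no match yet)
Bit 10: prefix='111' -> emit 'e', reset
Bit 11: prefix='1' (no match yet)
Bit 12: prefix='11' (no match yet)
Bit 13: prefix='110' -> emit 'i', reset
Bit 14: prefix='1' (no match yet)
Bit 15: prefix='11' (no match yet)
Bit 16: prefix='111' -> emit 'e', reset
Bit 17: prefix='1' (no match yet)
Bit 18: prefix='10' -> emit 'h', reset
Bit 19: prefix='1' (no match yet)
Bit 20: prefix='11' (no match yet)
Bit 21: prefix='110' -> emit 'i', reset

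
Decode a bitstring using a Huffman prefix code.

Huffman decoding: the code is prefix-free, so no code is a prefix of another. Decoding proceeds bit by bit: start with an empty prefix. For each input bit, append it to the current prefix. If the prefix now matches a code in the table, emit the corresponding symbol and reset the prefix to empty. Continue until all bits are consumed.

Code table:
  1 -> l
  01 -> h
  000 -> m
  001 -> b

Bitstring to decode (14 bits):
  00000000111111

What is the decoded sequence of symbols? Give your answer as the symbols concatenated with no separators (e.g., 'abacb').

Answer: mmblllll

Derivation:
Bit 0: prefix='0' (no match yet)
Bit 1: prefix='00' (no match yet)
Bit 2: prefix='000' -> emit 'm', reset
Bit 3: prefix='0' (no match yet)
Bit 4: prefix='00' (no match yet)
Bit 5: prefix='000' -> emit 'm', reset
Bit 6: prefix='0' (no match yet)
Bit 7: prefix='00' (no match yet)
Bit 8: prefix='001' -> emit 'b', reset
Bit 9: prefix='1' -> emit 'l', reset
Bit 10: prefix='1' -> emit 'l', reset
Bit 11: prefix='1' -> emit 'l', reset
Bit 12: prefix='1' -> emit 'l', reset
Bit 13: prefix='1' -> emit 'l', reset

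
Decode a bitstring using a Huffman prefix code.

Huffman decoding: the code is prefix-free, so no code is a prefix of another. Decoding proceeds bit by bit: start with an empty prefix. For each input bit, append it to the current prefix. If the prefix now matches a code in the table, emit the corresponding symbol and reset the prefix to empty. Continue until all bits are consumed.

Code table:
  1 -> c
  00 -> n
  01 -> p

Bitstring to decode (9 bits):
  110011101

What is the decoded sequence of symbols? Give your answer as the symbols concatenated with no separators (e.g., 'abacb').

Bit 0: prefix='1' -> emit 'c', reset
Bit 1: prefix='1' -> emit 'c', reset
Bit 2: prefix='0' (no match yet)
Bit 3: prefix='00' -> emit 'n', reset
Bit 4: prefix='1' -> emit 'c', reset
Bit 5: prefix='1' -> emit 'c', reset
Bit 6: prefix='1' -> emit 'c', reset
Bit 7: prefix='0' (no match yet)
Bit 8: prefix='01' -> emit 'p', reset

Answer: ccncccp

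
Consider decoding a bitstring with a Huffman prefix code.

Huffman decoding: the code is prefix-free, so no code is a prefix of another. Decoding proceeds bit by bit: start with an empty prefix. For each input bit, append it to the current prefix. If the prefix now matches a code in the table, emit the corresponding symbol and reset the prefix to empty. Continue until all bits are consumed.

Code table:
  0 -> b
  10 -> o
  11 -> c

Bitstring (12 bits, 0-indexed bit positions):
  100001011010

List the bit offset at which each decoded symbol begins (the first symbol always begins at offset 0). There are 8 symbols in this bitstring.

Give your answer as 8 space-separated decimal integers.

Bit 0: prefix='1' (no match yet)
Bit 1: prefix='10' -> emit 'o', reset
Bit 2: prefix='0' -> emit 'b', reset
Bit 3: prefix='0' -> emit 'b', reset
Bit 4: prefix='0' -> emit 'b', reset
Bit 5: prefix='1' (no match yet)
Bit 6: prefix='10' -> emit 'o', reset
Bit 7: prefix='1' (no match yet)
Bit 8: prefix='11' -> emit 'c', reset
Bit 9: prefix='0' -> emit 'b', reset
Bit 10: prefix='1' (no match yet)
Bit 11: prefix='10' -> emit 'o', reset

Answer: 0 2 3 4 5 7 9 10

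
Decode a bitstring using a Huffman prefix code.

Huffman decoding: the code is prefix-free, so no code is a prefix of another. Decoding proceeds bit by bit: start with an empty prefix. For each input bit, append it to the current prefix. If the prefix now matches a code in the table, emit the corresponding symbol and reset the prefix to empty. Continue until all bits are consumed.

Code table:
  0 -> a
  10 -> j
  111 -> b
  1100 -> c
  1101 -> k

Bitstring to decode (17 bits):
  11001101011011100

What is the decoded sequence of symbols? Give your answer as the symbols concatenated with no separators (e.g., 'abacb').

Bit 0: prefix='1' (no match yet)
Bit 1: prefix='11' (no match yet)
Bit 2: prefix='110' (no match yet)
Bit 3: prefix='1100' -> emit 'c', reset
Bit 4: prefix='1' (no match yet)
Bit 5: prefix='11' (no match yet)
Bit 6: prefix='110' (no match yet)
Bit 7: prefix='1101' -> emit 'k', reset
Bit 8: prefix='0' -> emit 'a', reset
Bit 9: prefix='1' (no match yet)
Bit 10: prefix='11' (no match yet)
Bit 11: prefix='110' (no match yet)
Bit 12: prefix='1101' -> emit 'k', reset
Bit 13: prefix='1' (no match yet)
Bit 14: prefix='11' (no match yet)
Bit 15: prefix='110' (no match yet)
Bit 16: prefix='1100' -> emit 'c', reset

Answer: ckakc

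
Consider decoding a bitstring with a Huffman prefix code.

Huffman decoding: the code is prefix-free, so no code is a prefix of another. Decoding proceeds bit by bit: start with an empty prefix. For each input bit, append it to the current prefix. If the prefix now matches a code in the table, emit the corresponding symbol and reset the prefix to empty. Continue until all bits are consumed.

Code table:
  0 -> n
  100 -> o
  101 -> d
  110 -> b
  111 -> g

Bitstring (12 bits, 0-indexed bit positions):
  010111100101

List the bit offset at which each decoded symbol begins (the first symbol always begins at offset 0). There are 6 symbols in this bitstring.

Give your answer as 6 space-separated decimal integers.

Bit 0: prefix='0' -> emit 'n', reset
Bit 1: prefix='1' (no match yet)
Bit 2: prefix='10' (no match yet)
Bit 3: prefix='101' -> emit 'd', reset
Bit 4: prefix='1' (no match yet)
Bit 5: prefix='11' (no match yet)
Bit 6: prefix='111' -> emit 'g', reset
Bit 7: prefix='0' -> emit 'n', reset
Bit 8: prefix='0' -> emit 'n', reset
Bit 9: prefix='1' (no match yet)
Bit 10: prefix='10' (no match yet)
Bit 11: prefix='101' -> emit 'd', reset

Answer: 0 1 4 7 8 9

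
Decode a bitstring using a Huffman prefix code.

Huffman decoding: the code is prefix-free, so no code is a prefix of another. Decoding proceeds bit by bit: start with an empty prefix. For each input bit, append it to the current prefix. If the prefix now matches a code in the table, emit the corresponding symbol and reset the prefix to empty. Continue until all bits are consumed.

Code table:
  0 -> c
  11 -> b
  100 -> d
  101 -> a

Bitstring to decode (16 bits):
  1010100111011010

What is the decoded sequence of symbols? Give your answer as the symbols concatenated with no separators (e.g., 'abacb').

Answer: acdbaac

Derivation:
Bit 0: prefix='1' (no match yet)
Bit 1: prefix='10' (no match yet)
Bit 2: prefix='101' -> emit 'a', reset
Bit 3: prefix='0' -> emit 'c', reset
Bit 4: prefix='1' (no match yet)
Bit 5: prefix='10' (no match yet)
Bit 6: prefix='100' -> emit 'd', reset
Bit 7: prefix='1' (no match yet)
Bit 8: prefix='11' -> emit 'b', reset
Bit 9: prefix='1' (no match yet)
Bit 10: prefix='10' (no match yet)
Bit 11: prefix='101' -> emit 'a', reset
Bit 12: prefix='1' (no match yet)
Bit 13: prefix='10' (no match yet)
Bit 14: prefix='101' -> emit 'a', reset
Bit 15: prefix='0' -> emit 'c', reset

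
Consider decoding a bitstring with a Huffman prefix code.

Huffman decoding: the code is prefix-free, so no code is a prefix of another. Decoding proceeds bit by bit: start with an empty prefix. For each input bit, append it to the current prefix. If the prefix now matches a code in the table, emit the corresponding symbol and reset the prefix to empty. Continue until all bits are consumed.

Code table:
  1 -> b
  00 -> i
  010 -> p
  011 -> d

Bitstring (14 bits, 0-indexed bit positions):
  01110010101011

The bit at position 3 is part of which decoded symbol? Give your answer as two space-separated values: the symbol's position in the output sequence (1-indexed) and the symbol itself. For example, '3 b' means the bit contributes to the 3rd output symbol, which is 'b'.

Answer: 2 b

Derivation:
Bit 0: prefix='0' (no match yet)
Bit 1: prefix='01' (no match yet)
Bit 2: prefix='011' -> emit 'd', reset
Bit 3: prefix='1' -> emit 'b', reset
Bit 4: prefix='0' (no match yet)
Bit 5: prefix='00' -> emit 'i', reset
Bit 6: prefix='1' -> emit 'b', reset
Bit 7: prefix='0' (no match yet)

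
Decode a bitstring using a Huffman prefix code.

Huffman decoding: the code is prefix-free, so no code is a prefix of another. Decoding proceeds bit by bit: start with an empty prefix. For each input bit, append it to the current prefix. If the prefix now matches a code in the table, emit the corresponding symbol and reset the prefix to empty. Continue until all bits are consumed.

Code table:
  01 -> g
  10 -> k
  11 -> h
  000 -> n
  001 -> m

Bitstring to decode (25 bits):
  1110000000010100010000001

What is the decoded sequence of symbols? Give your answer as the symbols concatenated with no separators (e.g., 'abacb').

Answer: hknnggnknm

Derivation:
Bit 0: prefix='1' (no match yet)
Bit 1: prefix='11' -> emit 'h', reset
Bit 2: prefix='1' (no match yet)
Bit 3: prefix='10' -> emit 'k', reset
Bit 4: prefix='0' (no match yet)
Bit 5: prefix='00' (no match yet)
Bit 6: prefix='000' -> emit 'n', reset
Bit 7: prefix='0' (no match yet)
Bit 8: prefix='00' (no match yet)
Bit 9: prefix='000' -> emit 'n', reset
Bit 10: prefix='0' (no match yet)
Bit 11: prefix='01' -> emit 'g', reset
Bit 12: prefix='0' (no match yet)
Bit 13: prefix='01' -> emit 'g', reset
Bit 14: prefix='0' (no match yet)
Bit 15: prefix='00' (no match yet)
Bit 16: prefix='000' -> emit 'n', reset
Bit 17: prefix='1' (no match yet)
Bit 18: prefix='10' -> emit 'k', reset
Bit 19: prefix='0' (no match yet)
Bit 20: prefix='00' (no match yet)
Bit 21: prefix='000' -> emit 'n', reset
Bit 22: prefix='0' (no match yet)
Bit 23: prefix='00' (no match yet)
Bit 24: prefix='001' -> emit 'm', reset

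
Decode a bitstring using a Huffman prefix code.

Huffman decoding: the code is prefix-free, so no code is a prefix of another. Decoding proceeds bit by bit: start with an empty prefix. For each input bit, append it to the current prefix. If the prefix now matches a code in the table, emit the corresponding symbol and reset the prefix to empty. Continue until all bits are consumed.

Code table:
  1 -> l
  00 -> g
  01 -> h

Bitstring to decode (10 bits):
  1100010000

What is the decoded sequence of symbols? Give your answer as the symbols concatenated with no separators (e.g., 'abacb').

Bit 0: prefix='1' -> emit 'l', reset
Bit 1: prefix='1' -> emit 'l', reset
Bit 2: prefix='0' (no match yet)
Bit 3: prefix='00' -> emit 'g', reset
Bit 4: prefix='0' (no match yet)
Bit 5: prefix='01' -> emit 'h', reset
Bit 6: prefix='0' (no match yet)
Bit 7: prefix='00' -> emit 'g', reset
Bit 8: prefix='0' (no match yet)
Bit 9: prefix='00' -> emit 'g', reset

Answer: llghgg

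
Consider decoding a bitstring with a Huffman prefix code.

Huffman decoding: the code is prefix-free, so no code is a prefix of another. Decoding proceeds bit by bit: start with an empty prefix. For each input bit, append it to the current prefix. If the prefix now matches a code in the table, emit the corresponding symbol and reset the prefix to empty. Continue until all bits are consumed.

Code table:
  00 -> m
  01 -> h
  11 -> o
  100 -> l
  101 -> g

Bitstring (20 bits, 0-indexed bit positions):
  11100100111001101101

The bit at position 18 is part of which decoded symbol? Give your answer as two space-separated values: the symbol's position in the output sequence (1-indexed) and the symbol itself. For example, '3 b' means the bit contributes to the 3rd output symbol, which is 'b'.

Bit 0: prefix='1' (no match yet)
Bit 1: prefix='11' -> emit 'o', reset
Bit 2: prefix='1' (no match yet)
Bit 3: prefix='10' (no match yet)
Bit 4: prefix='100' -> emit 'l', reset
Bit 5: prefix='1' (no match yet)
Bit 6: prefix='10' (no match yet)
Bit 7: prefix='100' -> emit 'l', reset
Bit 8: prefix='1' (no match yet)
Bit 9: prefix='11' -> emit 'o', reset
Bit 10: prefix='1' (no match yet)
Bit 11: prefix='10' (no match yet)
Bit 12: prefix='100' -> emit 'l', reset
Bit 13: prefix='1' (no match yet)
Bit 14: prefix='11' -> emit 'o', reset
Bit 15: prefix='0' (no match yet)
Bit 16: prefix='01' -> emit 'h', reset
Bit 17: prefix='1' (no match yet)
Bit 18: prefix='10' (no match yet)
Bit 19: prefix='101' -> emit 'g', reset

Answer: 8 g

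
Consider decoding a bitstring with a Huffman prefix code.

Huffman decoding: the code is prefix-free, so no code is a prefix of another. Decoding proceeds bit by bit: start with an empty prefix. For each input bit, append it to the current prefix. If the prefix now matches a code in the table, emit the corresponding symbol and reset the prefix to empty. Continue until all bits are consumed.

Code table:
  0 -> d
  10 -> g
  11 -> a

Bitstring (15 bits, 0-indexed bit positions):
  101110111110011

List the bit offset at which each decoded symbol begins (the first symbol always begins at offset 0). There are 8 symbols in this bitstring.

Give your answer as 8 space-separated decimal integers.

Bit 0: prefix='1' (no match yet)
Bit 1: prefix='10' -> emit 'g', reset
Bit 2: prefix='1' (no match yet)
Bit 3: prefix='11' -> emit 'a', reset
Bit 4: prefix='1' (no match yet)
Bit 5: prefix='10' -> emit 'g', reset
Bit 6: prefix='1' (no match yet)
Bit 7: prefix='11' -> emit 'a', reset
Bit 8: prefix='1' (no match yet)
Bit 9: prefix='11' -> emit 'a', reset
Bit 10: prefix='1' (no match yet)
Bit 11: prefix='10' -> emit 'g', reset
Bit 12: prefix='0' -> emit 'd', reset
Bit 13: prefix='1' (no match yet)
Bit 14: prefix='11' -> emit 'a', reset

Answer: 0 2 4 6 8 10 12 13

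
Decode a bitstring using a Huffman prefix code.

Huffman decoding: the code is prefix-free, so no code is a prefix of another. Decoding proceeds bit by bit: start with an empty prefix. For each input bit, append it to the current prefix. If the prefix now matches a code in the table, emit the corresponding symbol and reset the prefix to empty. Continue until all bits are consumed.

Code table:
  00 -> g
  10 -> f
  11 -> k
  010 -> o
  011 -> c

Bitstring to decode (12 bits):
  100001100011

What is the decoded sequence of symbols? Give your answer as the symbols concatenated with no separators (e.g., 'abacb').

Bit 0: prefix='1' (no match yet)
Bit 1: prefix='10' -> emit 'f', reset
Bit 2: prefix='0' (no match yet)
Bit 3: prefix='00' -> emit 'g', reset
Bit 4: prefix='0' (no match yet)
Bit 5: prefix='01' (no match yet)
Bit 6: prefix='011' -> emit 'c', reset
Bit 7: prefix='0' (no match yet)
Bit 8: prefix='00' -> emit 'g', reset
Bit 9: prefix='0' (no match yet)
Bit 10: prefix='01' (no match yet)
Bit 11: prefix='011' -> emit 'c', reset

Answer: fgcgc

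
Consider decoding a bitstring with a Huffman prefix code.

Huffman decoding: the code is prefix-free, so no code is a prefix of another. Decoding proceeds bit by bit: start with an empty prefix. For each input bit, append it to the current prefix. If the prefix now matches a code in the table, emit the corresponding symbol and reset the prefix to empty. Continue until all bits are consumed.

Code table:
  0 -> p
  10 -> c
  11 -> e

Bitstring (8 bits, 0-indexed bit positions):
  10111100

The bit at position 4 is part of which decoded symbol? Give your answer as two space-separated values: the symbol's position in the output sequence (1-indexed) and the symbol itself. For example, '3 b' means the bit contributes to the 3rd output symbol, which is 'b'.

Answer: 3 e

Derivation:
Bit 0: prefix='1' (no match yet)
Bit 1: prefix='10' -> emit 'c', reset
Bit 2: prefix='1' (no match yet)
Bit 3: prefix='11' -> emit 'e', reset
Bit 4: prefix='1' (no match yet)
Bit 5: prefix='11' -> emit 'e', reset
Bit 6: prefix='0' -> emit 'p', reset
Bit 7: prefix='0' -> emit 'p', reset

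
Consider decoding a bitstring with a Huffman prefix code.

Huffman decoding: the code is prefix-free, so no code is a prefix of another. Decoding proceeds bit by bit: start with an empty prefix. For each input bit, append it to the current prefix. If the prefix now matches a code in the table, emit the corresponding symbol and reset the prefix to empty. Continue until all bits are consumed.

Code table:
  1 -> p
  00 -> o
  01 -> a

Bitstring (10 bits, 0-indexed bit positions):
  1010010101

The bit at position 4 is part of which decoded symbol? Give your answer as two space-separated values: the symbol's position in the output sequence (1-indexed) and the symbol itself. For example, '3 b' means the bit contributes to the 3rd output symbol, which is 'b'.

Answer: 3 o

Derivation:
Bit 0: prefix='1' -> emit 'p', reset
Bit 1: prefix='0' (no match yet)
Bit 2: prefix='01' -> emit 'a', reset
Bit 3: prefix='0' (no match yet)
Bit 4: prefix='00' -> emit 'o', reset
Bit 5: prefix='1' -> emit 'p', reset
Bit 6: prefix='0' (no match yet)
Bit 7: prefix='01' -> emit 'a', reset
Bit 8: prefix='0' (no match yet)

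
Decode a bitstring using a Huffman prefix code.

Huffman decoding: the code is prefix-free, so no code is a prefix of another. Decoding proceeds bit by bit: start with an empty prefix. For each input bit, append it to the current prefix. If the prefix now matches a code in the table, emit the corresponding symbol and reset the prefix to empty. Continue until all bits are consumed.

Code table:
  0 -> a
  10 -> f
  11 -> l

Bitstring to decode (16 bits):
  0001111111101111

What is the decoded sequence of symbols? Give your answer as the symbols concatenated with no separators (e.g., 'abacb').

Bit 0: prefix='0' -> emit 'a', reset
Bit 1: prefix='0' -> emit 'a', reset
Bit 2: prefix='0' -> emit 'a', reset
Bit 3: prefix='1' (no match yet)
Bit 4: prefix='11' -> emit 'l', reset
Bit 5: prefix='1' (no match yet)
Bit 6: prefix='11' -> emit 'l', reset
Bit 7: prefix='1' (no match yet)
Bit 8: prefix='11' -> emit 'l', reset
Bit 9: prefix='1' (no match yet)
Bit 10: prefix='11' -> emit 'l', reset
Bit 11: prefix='0' -> emit 'a', reset
Bit 12: prefix='1' (no match yet)
Bit 13: prefix='11' -> emit 'l', reset
Bit 14: prefix='1' (no match yet)
Bit 15: prefix='11' -> emit 'l', reset

Answer: aaallllall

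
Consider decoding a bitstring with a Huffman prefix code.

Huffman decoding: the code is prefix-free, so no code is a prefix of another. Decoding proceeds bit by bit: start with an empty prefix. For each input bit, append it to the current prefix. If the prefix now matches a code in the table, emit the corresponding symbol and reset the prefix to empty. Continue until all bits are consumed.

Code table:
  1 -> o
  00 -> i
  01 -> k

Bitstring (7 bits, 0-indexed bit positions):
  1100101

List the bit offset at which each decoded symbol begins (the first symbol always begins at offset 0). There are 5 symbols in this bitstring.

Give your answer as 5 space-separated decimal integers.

Bit 0: prefix='1' -> emit 'o', reset
Bit 1: prefix='1' -> emit 'o', reset
Bit 2: prefix='0' (no match yet)
Bit 3: prefix='00' -> emit 'i', reset
Bit 4: prefix='1' -> emit 'o', reset
Bit 5: prefix='0' (no match yet)
Bit 6: prefix='01' -> emit 'k', reset

Answer: 0 1 2 4 5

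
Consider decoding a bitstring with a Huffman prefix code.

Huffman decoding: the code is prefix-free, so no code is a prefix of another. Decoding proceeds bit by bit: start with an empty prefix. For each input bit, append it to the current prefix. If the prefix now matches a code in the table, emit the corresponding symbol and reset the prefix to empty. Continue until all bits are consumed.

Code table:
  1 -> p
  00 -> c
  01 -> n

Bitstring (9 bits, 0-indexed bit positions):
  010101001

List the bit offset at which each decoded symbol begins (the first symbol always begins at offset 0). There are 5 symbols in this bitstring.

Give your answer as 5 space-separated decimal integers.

Answer: 0 2 4 6 8

Derivation:
Bit 0: prefix='0' (no match yet)
Bit 1: prefix='01' -> emit 'n', reset
Bit 2: prefix='0' (no match yet)
Bit 3: prefix='01' -> emit 'n', reset
Bit 4: prefix='0' (no match yet)
Bit 5: prefix='01' -> emit 'n', reset
Bit 6: prefix='0' (no match yet)
Bit 7: prefix='00' -> emit 'c', reset
Bit 8: prefix='1' -> emit 'p', reset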